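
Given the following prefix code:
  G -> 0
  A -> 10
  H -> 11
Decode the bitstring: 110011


Decoding step by step:
Bits 11 -> H
Bits 0 -> G
Bits 0 -> G
Bits 11 -> H


Decoded message: HGGH


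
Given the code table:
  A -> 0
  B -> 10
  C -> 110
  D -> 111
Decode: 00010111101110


Decoding:
0 -> A
0 -> A
0 -> A
10 -> B
111 -> D
10 -> B
111 -> D
0 -> A


Result: AAABDBDA


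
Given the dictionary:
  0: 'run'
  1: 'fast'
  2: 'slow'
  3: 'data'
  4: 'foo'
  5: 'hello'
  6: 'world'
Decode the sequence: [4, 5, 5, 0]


Look up each index in the dictionary:
  4 -> 'foo'
  5 -> 'hello'
  5 -> 'hello'
  0 -> 'run'

Decoded: "foo hello hello run"


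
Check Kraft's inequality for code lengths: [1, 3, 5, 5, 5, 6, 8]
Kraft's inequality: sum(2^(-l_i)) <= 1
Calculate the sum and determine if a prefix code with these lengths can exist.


Sum = 2^(-1) + 2^(-3) + 2^(-5) + 2^(-5) + 2^(-5) + 2^(-6) + 2^(-8)
    = 0.5 + 0.125 + 0.03125 + 0.03125 + 0.03125 + 0.015625 + 0.00390625
    = 189/256 = 0.73828125
Since 0.73828125 <= 1, Kraft's inequality IS satisfied.
A prefix code with these lengths CAN exist.

Kraft sum = 0.73828125. Satisfied.


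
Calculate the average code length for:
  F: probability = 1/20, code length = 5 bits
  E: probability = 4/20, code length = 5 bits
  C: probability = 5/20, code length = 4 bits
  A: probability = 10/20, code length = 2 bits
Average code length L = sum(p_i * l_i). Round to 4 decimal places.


Weighted contributions p_i * l_i:
  F: (1/20) * 5 = 5/20
  E: (4/20) * 5 = 20/20
  C: (5/20) * 4 = 20/20
  A: (10/20) * 2 = 20/20
Sum = (5 + 20 + 20 + 20)/20 = 65/20

L = 65/20 = 3.2500 bits/symbol


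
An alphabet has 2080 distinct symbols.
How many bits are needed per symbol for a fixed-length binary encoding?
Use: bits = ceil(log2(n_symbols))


log2(2080) = 11.0224
Bracket: 2^11 = 2048 < 2080 <= 2^12 = 4096
So ceil(log2(2080)) = 12

bits = ceil(log2(2080)) = ceil(11.0224) = 12 bits


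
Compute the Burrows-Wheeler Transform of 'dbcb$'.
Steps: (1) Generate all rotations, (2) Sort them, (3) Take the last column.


Rotations (sorted):
  0: $dbcb -> last char: b
  1: b$dbc -> last char: c
  2: bcb$d -> last char: d
  3: cb$db -> last char: b
  4: dbcb$ -> last char: $


BWT = bcdb$


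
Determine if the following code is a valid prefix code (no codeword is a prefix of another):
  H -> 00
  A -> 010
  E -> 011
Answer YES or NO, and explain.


Checking each pair (does one codeword prefix another?):
  H='00' vs A='010': no prefix
  H='00' vs E='011': no prefix
  A='010' vs H='00': no prefix
  A='010' vs E='011': no prefix
  E='011' vs H='00': no prefix
  E='011' vs A='010': no prefix
No violation found over all pairs.

YES -- this is a valid prefix code. No codeword is a prefix of any other codeword.


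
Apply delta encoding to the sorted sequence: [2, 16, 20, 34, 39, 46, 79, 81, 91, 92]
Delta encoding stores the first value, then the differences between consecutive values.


First value: 2
Deltas:
  16 - 2 = 14
  20 - 16 = 4
  34 - 20 = 14
  39 - 34 = 5
  46 - 39 = 7
  79 - 46 = 33
  81 - 79 = 2
  91 - 81 = 10
  92 - 91 = 1


Delta encoded: [2, 14, 4, 14, 5, 7, 33, 2, 10, 1]


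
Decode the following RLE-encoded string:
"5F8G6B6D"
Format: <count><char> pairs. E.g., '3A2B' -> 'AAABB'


Expanding each <count><char> pair:
  5F -> 'FFFFF'
  8G -> 'GGGGGGGG'
  6B -> 'BBBBBB'
  6D -> 'DDDDDD'

Decoded = FFFFFGGGGGGGGBBBBBBDDDDDD


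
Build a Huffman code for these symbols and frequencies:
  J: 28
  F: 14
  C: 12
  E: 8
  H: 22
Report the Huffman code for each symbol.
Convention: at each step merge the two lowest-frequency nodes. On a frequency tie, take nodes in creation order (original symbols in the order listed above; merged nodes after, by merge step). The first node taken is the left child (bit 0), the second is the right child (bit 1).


Huffman tree construction:
Step 1: Merge E(8) + C(12) = 20
Step 2: Merge F(14) + (E+C)(20) = 34
Step 3: Merge H(22) + J(28) = 50
Step 4: Merge (F+(E+C))(34) + (H+J)(50) = 84
Read each symbol's code off the tree from the root (left child = 0, right child = 1).

Codes:
  J: 11 (length 2)
  F: 00 (length 2)
  C: 011 (length 3)
  E: 010 (length 3)
  H: 10 (length 2)
Average code length: 188/84 = 2.2381 bits/symbol


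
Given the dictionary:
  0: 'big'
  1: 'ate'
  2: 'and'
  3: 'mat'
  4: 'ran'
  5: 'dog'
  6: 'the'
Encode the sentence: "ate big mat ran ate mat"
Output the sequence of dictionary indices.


Look up each word in the dictionary:
  'ate' -> 1
  'big' -> 0
  'mat' -> 3
  'ran' -> 4
  'ate' -> 1
  'mat' -> 3

Encoded: [1, 0, 3, 4, 1, 3]


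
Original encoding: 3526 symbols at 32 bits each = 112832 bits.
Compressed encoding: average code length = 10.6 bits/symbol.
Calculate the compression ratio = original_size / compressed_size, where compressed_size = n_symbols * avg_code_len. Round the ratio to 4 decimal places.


original_size = n_symbols * orig_bits = 3526 * 32 = 112832 bits
compressed_size = n_symbols * avg_code_len = 3526 * 10.6 = 37375.6 bits
ratio = original_size / compressed_size = 112832 / 37375.6 = 3.0189

Compression ratio = 3.0189


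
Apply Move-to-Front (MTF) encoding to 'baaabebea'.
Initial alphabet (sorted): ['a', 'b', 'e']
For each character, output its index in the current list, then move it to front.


MTF encoding:
'b': index 1 in ['a', 'b', 'e'] -> ['b', 'a', 'e']
'a': index 1 in ['b', 'a', 'e'] -> ['a', 'b', 'e']
'a': index 0 in ['a', 'b', 'e'] -> ['a', 'b', 'e']
'a': index 0 in ['a', 'b', 'e'] -> ['a', 'b', 'e']
'b': index 1 in ['a', 'b', 'e'] -> ['b', 'a', 'e']
'e': index 2 in ['b', 'a', 'e'] -> ['e', 'b', 'a']
'b': index 1 in ['e', 'b', 'a'] -> ['b', 'e', 'a']
'e': index 1 in ['b', 'e', 'a'] -> ['e', 'b', 'a']
'a': index 2 in ['e', 'b', 'a'] -> ['a', 'e', 'b']


Output: [1, 1, 0, 0, 1, 2, 1, 1, 2]


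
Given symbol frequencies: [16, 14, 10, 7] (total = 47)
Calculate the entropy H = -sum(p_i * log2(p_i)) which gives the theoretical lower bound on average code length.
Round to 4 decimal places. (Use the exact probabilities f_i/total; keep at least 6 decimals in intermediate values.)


Per-symbol terms -p_i * log2(p_i) with p_i = f_i/47:
  p = 16/47 = 0.340426: log2(p) = -1.554589, -p*log2(p) = 0.529222
  p = 14/47 = 0.297872: log2(p) = -1.747234, -p*log2(p) = 0.520453
  p = 10/47 = 0.212766: log2(p) = -2.232661, -p*log2(p) = 0.475034
  p = 7/47 = 0.148936: log2(p) = -2.747234, -p*log2(p) = 0.409163
H = 0.529222 + 0.520453 + 0.475034 + 0.409163 = 1.933872

H = 1.9339 bits/symbol


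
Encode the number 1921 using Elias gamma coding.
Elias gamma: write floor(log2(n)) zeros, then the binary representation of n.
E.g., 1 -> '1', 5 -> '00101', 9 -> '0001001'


num_bits = floor(log2(1921)) + 1 = 11
leading_zeros = num_bits - 1 = 10
binary(1921) = 11110000001

Elias gamma(1921) = '0000000000' + '11110000001' = 000000000011110000001 (21 bits)


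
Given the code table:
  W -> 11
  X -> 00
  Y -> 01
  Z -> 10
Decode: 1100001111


Decoding:
11 -> W
00 -> X
00 -> X
11 -> W
11 -> W


Result: WXXWW


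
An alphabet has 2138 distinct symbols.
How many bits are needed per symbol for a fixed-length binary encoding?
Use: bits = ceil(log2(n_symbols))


log2(2138) = 11.062
Bracket: 2^11 = 2048 < 2138 <= 2^12 = 4096
So ceil(log2(2138)) = 12

bits = ceil(log2(2138)) = ceil(11.062) = 12 bits


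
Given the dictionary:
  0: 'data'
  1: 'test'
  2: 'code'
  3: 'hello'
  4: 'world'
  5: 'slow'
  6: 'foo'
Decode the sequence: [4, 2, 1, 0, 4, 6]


Look up each index in the dictionary:
  4 -> 'world'
  2 -> 'code'
  1 -> 'test'
  0 -> 'data'
  4 -> 'world'
  6 -> 'foo'

Decoded: "world code test data world foo"


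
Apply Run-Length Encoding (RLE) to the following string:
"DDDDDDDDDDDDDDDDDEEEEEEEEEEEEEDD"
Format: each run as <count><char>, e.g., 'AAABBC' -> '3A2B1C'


Scanning runs left to right:
  i=0: run of 'D' x 17 -> '17D'
  i=17: run of 'E' x 13 -> '13E'
  i=30: run of 'D' x 2 -> '2D'

RLE = 17D13E2D


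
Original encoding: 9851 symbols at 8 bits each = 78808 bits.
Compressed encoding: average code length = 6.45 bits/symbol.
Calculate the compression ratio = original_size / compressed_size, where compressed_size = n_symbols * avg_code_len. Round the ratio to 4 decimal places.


original_size = n_symbols * orig_bits = 9851 * 8 = 78808 bits
compressed_size = n_symbols * avg_code_len = 9851 * 6.45 = 63538.95 bits
ratio = original_size / compressed_size = 78808 / 63538.95 = 1.2403

Compression ratio = 1.2403


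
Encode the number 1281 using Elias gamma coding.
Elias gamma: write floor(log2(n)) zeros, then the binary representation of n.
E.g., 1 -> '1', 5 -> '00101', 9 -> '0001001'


num_bits = floor(log2(1281)) + 1 = 11
leading_zeros = num_bits - 1 = 10
binary(1281) = 10100000001

Elias gamma(1281) = '0000000000' + '10100000001' = 000000000010100000001 (21 bits)


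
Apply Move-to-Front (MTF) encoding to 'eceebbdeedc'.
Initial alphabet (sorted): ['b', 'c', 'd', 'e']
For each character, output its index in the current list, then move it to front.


MTF encoding:
'e': index 3 in ['b', 'c', 'd', 'e'] -> ['e', 'b', 'c', 'd']
'c': index 2 in ['e', 'b', 'c', 'd'] -> ['c', 'e', 'b', 'd']
'e': index 1 in ['c', 'e', 'b', 'd'] -> ['e', 'c', 'b', 'd']
'e': index 0 in ['e', 'c', 'b', 'd'] -> ['e', 'c', 'b', 'd']
'b': index 2 in ['e', 'c', 'b', 'd'] -> ['b', 'e', 'c', 'd']
'b': index 0 in ['b', 'e', 'c', 'd'] -> ['b', 'e', 'c', 'd']
'd': index 3 in ['b', 'e', 'c', 'd'] -> ['d', 'b', 'e', 'c']
'e': index 2 in ['d', 'b', 'e', 'c'] -> ['e', 'd', 'b', 'c']
'e': index 0 in ['e', 'd', 'b', 'c'] -> ['e', 'd', 'b', 'c']
'd': index 1 in ['e', 'd', 'b', 'c'] -> ['d', 'e', 'b', 'c']
'c': index 3 in ['d', 'e', 'b', 'c'] -> ['c', 'd', 'e', 'b']


Output: [3, 2, 1, 0, 2, 0, 3, 2, 0, 1, 3]


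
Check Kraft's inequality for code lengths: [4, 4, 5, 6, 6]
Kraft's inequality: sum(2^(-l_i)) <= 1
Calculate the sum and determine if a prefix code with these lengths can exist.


Sum = 2^(-4) + 2^(-4) + 2^(-5) + 2^(-6) + 2^(-6)
    = 0.0625 + 0.0625 + 0.03125 + 0.015625 + 0.015625
    = 12/64 = 0.1875
Since 0.1875 <= 1, Kraft's inequality IS satisfied.
A prefix code with these lengths CAN exist.

Kraft sum = 0.1875. Satisfied.


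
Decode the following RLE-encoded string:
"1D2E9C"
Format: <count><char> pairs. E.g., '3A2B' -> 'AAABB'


Expanding each <count><char> pair:
  1D -> 'D'
  2E -> 'EE'
  9C -> 'CCCCCCCCC'

Decoded = DEECCCCCCCCC


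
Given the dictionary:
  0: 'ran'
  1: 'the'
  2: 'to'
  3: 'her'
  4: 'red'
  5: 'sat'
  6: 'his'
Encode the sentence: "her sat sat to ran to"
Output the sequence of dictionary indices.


Look up each word in the dictionary:
  'her' -> 3
  'sat' -> 5
  'sat' -> 5
  'to' -> 2
  'ran' -> 0
  'to' -> 2

Encoded: [3, 5, 5, 2, 0, 2]


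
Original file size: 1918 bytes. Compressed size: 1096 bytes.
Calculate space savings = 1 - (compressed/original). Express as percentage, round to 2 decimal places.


ratio = compressed/original = 1096/1918 = 0.571429
savings = 1 - ratio = 1 - 0.571429 = 0.428571
as a percentage: 0.428571 * 100 = 42.86%

Space savings = 1 - 1096/1918 = 42.86%


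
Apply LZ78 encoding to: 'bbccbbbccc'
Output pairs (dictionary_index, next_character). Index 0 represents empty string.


LZ78 encoding steps:
Dictionary: {0: ''}
Step 1: w='' (idx 0), next='b' -> output (0, 'b'), add 'b' as idx 1
Step 2: w='b' (idx 1), next='c' -> output (1, 'c'), add 'bc' as idx 2
Step 3: w='' (idx 0), next='c' -> output (0, 'c'), add 'c' as idx 3
Step 4: w='b' (idx 1), next='b' -> output (1, 'b'), add 'bb' as idx 4
Step 5: w='bc' (idx 2), next='c' -> output (2, 'c'), add 'bcc' as idx 5
Step 6: w='c' (idx 3), end of input -> output (3, '')


Encoded: [(0, 'b'), (1, 'c'), (0, 'c'), (1, 'b'), (2, 'c'), (3, '')]


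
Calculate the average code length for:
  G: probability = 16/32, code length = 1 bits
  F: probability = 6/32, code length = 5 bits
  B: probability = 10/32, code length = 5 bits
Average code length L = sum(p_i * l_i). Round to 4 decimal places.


Weighted contributions p_i * l_i:
  G: (16/32) * 1 = 16/32
  F: (6/32) * 5 = 30/32
  B: (10/32) * 5 = 50/32
Sum = (16 + 30 + 50)/32 = 96/32

L = 96/32 = 3.0000 bits/symbol


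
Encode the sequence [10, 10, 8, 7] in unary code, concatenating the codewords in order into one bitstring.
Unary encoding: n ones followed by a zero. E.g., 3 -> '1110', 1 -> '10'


Encode each number as n ones followed by a terminating 0:
  10 -> 11111111110 (11 bits)
  10 -> 11111111110 (11 bits)
  8 -> 111111110 (9 bits)
  7 -> 11111110 (8 bits)
Total length = 11 + 11 + 9 + 8 = 39 bits.

Unary([10, 10, 8, 7]) = 111111111101111111111011111111011111110 (39 bits)


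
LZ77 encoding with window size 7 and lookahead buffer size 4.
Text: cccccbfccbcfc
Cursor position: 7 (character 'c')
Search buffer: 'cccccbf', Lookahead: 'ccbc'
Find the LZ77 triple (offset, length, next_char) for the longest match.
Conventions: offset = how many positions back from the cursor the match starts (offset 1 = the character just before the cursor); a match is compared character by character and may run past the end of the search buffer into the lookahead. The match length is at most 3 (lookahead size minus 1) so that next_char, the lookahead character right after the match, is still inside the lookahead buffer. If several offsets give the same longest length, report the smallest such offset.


Try each offset into the search buffer:
  offset=1 (pos 6, char 'f'): match length 0
  offset=2 (pos 5, char 'b'): match length 0
  offset=3 (pos 4, char 'c'): match length 1
  offset=4 (pos 3, char 'c'): match length 3
  offset=5 (pos 2, char 'c'): match length 2
  offset=6 (pos 1, char 'c'): match length 2
  offset=7 (pos 0, char 'c'): match length 2
Longest match has length 3 at offset 4.
next_char = character at position 7 + 3 = 10 -> 'c'

Best match: offset=4, length=3 (matching 'ccb' starting at position 3)
LZ77 triple: (4, 3, 'c')


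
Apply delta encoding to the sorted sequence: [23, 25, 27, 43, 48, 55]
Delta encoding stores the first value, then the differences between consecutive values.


First value: 23
Deltas:
  25 - 23 = 2
  27 - 25 = 2
  43 - 27 = 16
  48 - 43 = 5
  55 - 48 = 7


Delta encoded: [23, 2, 2, 16, 5, 7]


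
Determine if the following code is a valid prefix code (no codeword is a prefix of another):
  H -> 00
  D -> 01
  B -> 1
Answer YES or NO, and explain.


Checking each pair (does one codeword prefix another?):
  H='00' vs D='01': no prefix
  H='00' vs B='1': no prefix
  D='01' vs H='00': no prefix
  D='01' vs B='1': no prefix
  B='1' vs H='00': no prefix
  B='1' vs D='01': no prefix
No violation found over all pairs.

YES -- this is a valid prefix code. No codeword is a prefix of any other codeword.


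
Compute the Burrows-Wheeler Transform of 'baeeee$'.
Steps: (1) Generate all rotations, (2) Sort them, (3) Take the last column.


Rotations (sorted):
  0: $baeeee -> last char: e
  1: aeeee$b -> last char: b
  2: baeeee$ -> last char: $
  3: e$baeee -> last char: e
  4: ee$baee -> last char: e
  5: eee$bae -> last char: e
  6: eeee$ba -> last char: a


BWT = eb$eeea


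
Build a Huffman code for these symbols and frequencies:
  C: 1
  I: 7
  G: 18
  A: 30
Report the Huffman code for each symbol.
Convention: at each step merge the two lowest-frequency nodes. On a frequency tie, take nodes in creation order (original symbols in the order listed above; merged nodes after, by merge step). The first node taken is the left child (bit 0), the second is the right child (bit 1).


Huffman tree construction:
Step 1: Merge C(1) + I(7) = 8
Step 2: Merge (C+I)(8) + G(18) = 26
Step 3: Merge ((C+I)+G)(26) + A(30) = 56
Read each symbol's code off the tree from the root (left child = 0, right child = 1).

Codes:
  C: 000 (length 3)
  I: 001 (length 3)
  G: 01 (length 2)
  A: 1 (length 1)
Average code length: 90/56 = 1.6071 bits/symbol


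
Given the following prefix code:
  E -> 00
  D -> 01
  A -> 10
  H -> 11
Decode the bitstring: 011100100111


Decoding step by step:
Bits 01 -> D
Bits 11 -> H
Bits 00 -> E
Bits 10 -> A
Bits 01 -> D
Bits 11 -> H


Decoded message: DHEADH


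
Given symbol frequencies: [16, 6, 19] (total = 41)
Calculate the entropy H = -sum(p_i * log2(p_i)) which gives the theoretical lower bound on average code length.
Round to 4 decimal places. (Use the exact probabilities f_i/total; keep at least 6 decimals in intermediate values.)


Per-symbol terms -p_i * log2(p_i) with p_i = f_i/41:
  p = 16/41 = 0.390244: log2(p) = -1.357552, -p*log2(p) = 0.529776
  p = 6/41 = 0.146341: log2(p) = -2.772590, -p*log2(p) = 0.405745
  p = 19/41 = 0.463415: log2(p) = -1.109624, -p*log2(p) = 0.514216
H = 0.529776 + 0.405745 + 0.514216 = 1.449737

H = 1.4497 bits/symbol


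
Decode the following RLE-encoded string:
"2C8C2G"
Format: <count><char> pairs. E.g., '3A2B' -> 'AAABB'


Expanding each <count><char> pair:
  2C -> 'CC'
  8C -> 'CCCCCCCC'
  2G -> 'GG'

Decoded = CCCCCCCCCCGG


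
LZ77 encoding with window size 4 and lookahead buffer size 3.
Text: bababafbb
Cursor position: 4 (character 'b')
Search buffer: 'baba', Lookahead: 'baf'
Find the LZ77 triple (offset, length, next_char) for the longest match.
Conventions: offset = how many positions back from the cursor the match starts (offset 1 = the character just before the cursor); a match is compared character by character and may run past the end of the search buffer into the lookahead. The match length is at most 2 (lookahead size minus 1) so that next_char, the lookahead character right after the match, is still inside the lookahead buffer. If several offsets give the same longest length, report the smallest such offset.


Try each offset into the search buffer:
  offset=1 (pos 3, char 'a'): match length 0
  offset=2 (pos 2, char 'b'): match length 2
  offset=3 (pos 1, char 'a'): match length 0
  offset=4 (pos 0, char 'b'): match length 2
Longest match has length 2, found at offsets 2, 4; take the smallest, offset 2.
next_char = character at position 4 + 2 = 6 -> 'f'

Best match: offset=2, length=2 (matching 'ba' starting at position 2)
LZ77 triple: (2, 2, 'f')


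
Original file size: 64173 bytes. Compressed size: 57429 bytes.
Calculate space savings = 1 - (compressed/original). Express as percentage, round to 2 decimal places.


ratio = compressed/original = 57429/64173 = 0.894909
savings = 1 - ratio = 1 - 0.894909 = 0.105091
as a percentage: 0.105091 * 100 = 10.51%

Space savings = 1 - 57429/64173 = 10.51%


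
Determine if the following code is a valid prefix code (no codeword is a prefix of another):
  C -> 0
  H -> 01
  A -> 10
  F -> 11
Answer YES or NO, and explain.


Checking each pair (does one codeword prefix another?):
  C='0' vs H='01': prefix -- VIOLATION

NO -- this is NOT a valid prefix code. C (0) is a prefix of H (01).


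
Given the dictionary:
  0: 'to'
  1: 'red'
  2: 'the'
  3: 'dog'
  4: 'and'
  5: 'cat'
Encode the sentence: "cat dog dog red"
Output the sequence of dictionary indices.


Look up each word in the dictionary:
  'cat' -> 5
  'dog' -> 3
  'dog' -> 3
  'red' -> 1

Encoded: [5, 3, 3, 1]


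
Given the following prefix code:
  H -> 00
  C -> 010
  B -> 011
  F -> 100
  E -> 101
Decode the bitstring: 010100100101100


Decoding step by step:
Bits 010 -> C
Bits 100 -> F
Bits 100 -> F
Bits 101 -> E
Bits 100 -> F


Decoded message: CFFEF


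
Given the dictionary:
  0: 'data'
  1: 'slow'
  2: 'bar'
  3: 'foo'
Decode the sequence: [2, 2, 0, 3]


Look up each index in the dictionary:
  2 -> 'bar'
  2 -> 'bar'
  0 -> 'data'
  3 -> 'foo'

Decoded: "bar bar data foo"


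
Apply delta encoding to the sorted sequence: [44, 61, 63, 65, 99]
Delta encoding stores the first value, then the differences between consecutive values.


First value: 44
Deltas:
  61 - 44 = 17
  63 - 61 = 2
  65 - 63 = 2
  99 - 65 = 34


Delta encoded: [44, 17, 2, 2, 34]


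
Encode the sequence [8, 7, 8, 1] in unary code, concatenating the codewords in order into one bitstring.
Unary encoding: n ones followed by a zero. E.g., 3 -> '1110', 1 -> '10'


Encode each number as n ones followed by a terminating 0:
  8 -> 111111110 (9 bits)
  7 -> 11111110 (8 bits)
  8 -> 111111110 (9 bits)
  1 -> 10 (2 bits)
Total length = 9 + 8 + 9 + 2 = 28 bits.

Unary([8, 7, 8, 1]) = 1111111101111111011111111010 (28 bits)


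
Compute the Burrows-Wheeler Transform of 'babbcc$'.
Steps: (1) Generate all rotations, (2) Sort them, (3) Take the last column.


Rotations (sorted):
  0: $babbcc -> last char: c
  1: abbcc$b -> last char: b
  2: babbcc$ -> last char: $
  3: bbcc$ba -> last char: a
  4: bcc$bab -> last char: b
  5: c$babbc -> last char: c
  6: cc$babb -> last char: b


BWT = cb$abcb


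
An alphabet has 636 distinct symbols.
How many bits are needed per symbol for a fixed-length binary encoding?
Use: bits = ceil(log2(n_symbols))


log2(636) = 9.3129
Bracket: 2^9 = 512 < 636 <= 2^10 = 1024
So ceil(log2(636)) = 10

bits = ceil(log2(636)) = ceil(9.3129) = 10 bits


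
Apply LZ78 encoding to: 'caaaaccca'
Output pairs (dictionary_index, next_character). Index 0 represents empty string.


LZ78 encoding steps:
Dictionary: {0: ''}
Step 1: w='' (idx 0), next='c' -> output (0, 'c'), add 'c' as idx 1
Step 2: w='' (idx 0), next='a' -> output (0, 'a'), add 'a' as idx 2
Step 3: w='a' (idx 2), next='a' -> output (2, 'a'), add 'aa' as idx 3
Step 4: w='a' (idx 2), next='c' -> output (2, 'c'), add 'ac' as idx 4
Step 5: w='c' (idx 1), next='c' -> output (1, 'c'), add 'cc' as idx 5
Step 6: w='a' (idx 2), end of input -> output (2, '')


Encoded: [(0, 'c'), (0, 'a'), (2, 'a'), (2, 'c'), (1, 'c'), (2, '')]


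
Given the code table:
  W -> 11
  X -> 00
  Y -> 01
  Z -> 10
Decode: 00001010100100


Decoding:
00 -> X
00 -> X
10 -> Z
10 -> Z
10 -> Z
01 -> Y
00 -> X


Result: XXZZZYX


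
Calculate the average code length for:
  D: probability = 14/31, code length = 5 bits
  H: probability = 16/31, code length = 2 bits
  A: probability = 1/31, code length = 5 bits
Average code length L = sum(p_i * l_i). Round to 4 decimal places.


Weighted contributions p_i * l_i:
  D: (14/31) * 5 = 70/31
  H: (16/31) * 2 = 32/31
  A: (1/31) * 5 = 5/31
Sum = (70 + 32 + 5)/31 = 107/31

L = 107/31 = 3.4516 bits/symbol


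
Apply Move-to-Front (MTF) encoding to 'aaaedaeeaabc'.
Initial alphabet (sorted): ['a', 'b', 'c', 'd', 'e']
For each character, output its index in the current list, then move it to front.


MTF encoding:
'a': index 0 in ['a', 'b', 'c', 'd', 'e'] -> ['a', 'b', 'c', 'd', 'e']
'a': index 0 in ['a', 'b', 'c', 'd', 'e'] -> ['a', 'b', 'c', 'd', 'e']
'a': index 0 in ['a', 'b', 'c', 'd', 'e'] -> ['a', 'b', 'c', 'd', 'e']
'e': index 4 in ['a', 'b', 'c', 'd', 'e'] -> ['e', 'a', 'b', 'c', 'd']
'd': index 4 in ['e', 'a', 'b', 'c', 'd'] -> ['d', 'e', 'a', 'b', 'c']
'a': index 2 in ['d', 'e', 'a', 'b', 'c'] -> ['a', 'd', 'e', 'b', 'c']
'e': index 2 in ['a', 'd', 'e', 'b', 'c'] -> ['e', 'a', 'd', 'b', 'c']
'e': index 0 in ['e', 'a', 'd', 'b', 'c'] -> ['e', 'a', 'd', 'b', 'c']
'a': index 1 in ['e', 'a', 'd', 'b', 'c'] -> ['a', 'e', 'd', 'b', 'c']
'a': index 0 in ['a', 'e', 'd', 'b', 'c'] -> ['a', 'e', 'd', 'b', 'c']
'b': index 3 in ['a', 'e', 'd', 'b', 'c'] -> ['b', 'a', 'e', 'd', 'c']
'c': index 4 in ['b', 'a', 'e', 'd', 'c'] -> ['c', 'b', 'a', 'e', 'd']


Output: [0, 0, 0, 4, 4, 2, 2, 0, 1, 0, 3, 4]


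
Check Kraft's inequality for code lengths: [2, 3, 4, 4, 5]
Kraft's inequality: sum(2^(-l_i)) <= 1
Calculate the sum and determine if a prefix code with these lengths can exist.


Sum = 2^(-2) + 2^(-3) + 2^(-4) + 2^(-4) + 2^(-5)
    = 0.25 + 0.125 + 0.0625 + 0.0625 + 0.03125
    = 17/32 = 0.53125
Since 0.53125 <= 1, Kraft's inequality IS satisfied.
A prefix code with these lengths CAN exist.

Kraft sum = 0.53125. Satisfied.


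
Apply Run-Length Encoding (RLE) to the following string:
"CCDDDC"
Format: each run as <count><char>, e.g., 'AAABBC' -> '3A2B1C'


Scanning runs left to right:
  i=0: run of 'C' x 2 -> '2C'
  i=2: run of 'D' x 3 -> '3D'
  i=5: run of 'C' x 1 -> '1C'

RLE = 2C3D1C


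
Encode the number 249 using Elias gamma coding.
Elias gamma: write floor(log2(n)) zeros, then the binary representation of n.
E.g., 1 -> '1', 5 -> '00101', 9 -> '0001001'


num_bits = floor(log2(249)) + 1 = 8
leading_zeros = num_bits - 1 = 7
binary(249) = 11111001

Elias gamma(249) = '0000000' + '11111001' = 000000011111001 (15 bits)


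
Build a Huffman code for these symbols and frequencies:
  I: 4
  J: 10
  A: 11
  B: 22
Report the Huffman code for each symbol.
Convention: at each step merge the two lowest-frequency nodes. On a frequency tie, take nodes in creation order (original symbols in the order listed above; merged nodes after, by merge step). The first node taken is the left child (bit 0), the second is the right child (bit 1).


Huffman tree construction:
Step 1: Merge I(4) + J(10) = 14
Step 2: Merge A(11) + (I+J)(14) = 25
Step 3: Merge B(22) + (A+(I+J))(25) = 47
Read each symbol's code off the tree from the root (left child = 0, right child = 1).

Codes:
  I: 110 (length 3)
  J: 111 (length 3)
  A: 10 (length 2)
  B: 0 (length 1)
Average code length: 86/47 = 1.8298 bits/symbol


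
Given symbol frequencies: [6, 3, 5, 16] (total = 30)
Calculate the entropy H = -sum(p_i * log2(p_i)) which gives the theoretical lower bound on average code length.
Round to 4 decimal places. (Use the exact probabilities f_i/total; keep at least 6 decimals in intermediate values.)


Per-symbol terms -p_i * log2(p_i) with p_i = f_i/30:
  p = 6/30 = 0.200000: log2(p) = -2.321928, -p*log2(p) = 0.464386
  p = 3/30 = 0.100000: log2(p) = -3.321928, -p*log2(p) = 0.332193
  p = 5/30 = 0.166667: log2(p) = -2.584963, -p*log2(p) = 0.430827
  p = 16/30 = 0.533333: log2(p) = -0.906891, -p*log2(p) = 0.483675
H = 0.464386 + 0.332193 + 0.430827 + 0.483675 = 1.711081

H = 1.7111 bits/symbol


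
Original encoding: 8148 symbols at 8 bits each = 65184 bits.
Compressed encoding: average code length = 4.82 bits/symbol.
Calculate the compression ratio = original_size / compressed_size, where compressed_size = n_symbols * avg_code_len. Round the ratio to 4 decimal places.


original_size = n_symbols * orig_bits = 8148 * 8 = 65184 bits
compressed_size = n_symbols * avg_code_len = 8148 * 4.82 = 39273.36 bits
ratio = original_size / compressed_size = 65184 / 39273.36 = 1.6598

Compression ratio = 1.6598


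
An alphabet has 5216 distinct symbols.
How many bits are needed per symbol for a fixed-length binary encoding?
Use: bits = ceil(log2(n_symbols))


log2(5216) = 12.3487
Bracket: 2^12 = 4096 < 5216 <= 2^13 = 8192
So ceil(log2(5216)) = 13

bits = ceil(log2(5216)) = ceil(12.3487) = 13 bits


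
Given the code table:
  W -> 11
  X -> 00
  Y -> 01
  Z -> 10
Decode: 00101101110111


Decoding:
00 -> X
10 -> Z
11 -> W
01 -> Y
11 -> W
01 -> Y
11 -> W


Result: XZWYWYW


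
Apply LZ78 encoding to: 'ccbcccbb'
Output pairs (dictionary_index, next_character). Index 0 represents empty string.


LZ78 encoding steps:
Dictionary: {0: ''}
Step 1: w='' (idx 0), next='c' -> output (0, 'c'), add 'c' as idx 1
Step 2: w='c' (idx 1), next='b' -> output (1, 'b'), add 'cb' as idx 2
Step 3: w='c' (idx 1), next='c' -> output (1, 'c'), add 'cc' as idx 3
Step 4: w='cb' (idx 2), next='b' -> output (2, 'b'), add 'cbb' as idx 4


Encoded: [(0, 'c'), (1, 'b'), (1, 'c'), (2, 'b')]


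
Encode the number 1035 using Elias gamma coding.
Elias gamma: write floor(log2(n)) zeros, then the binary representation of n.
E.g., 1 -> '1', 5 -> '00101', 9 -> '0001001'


num_bits = floor(log2(1035)) + 1 = 11
leading_zeros = num_bits - 1 = 10
binary(1035) = 10000001011

Elias gamma(1035) = '0000000000' + '10000001011' = 000000000010000001011 (21 bits)


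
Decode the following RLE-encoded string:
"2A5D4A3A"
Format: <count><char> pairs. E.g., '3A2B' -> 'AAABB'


Expanding each <count><char> pair:
  2A -> 'AA'
  5D -> 'DDDDD'
  4A -> 'AAAA'
  3A -> 'AAA'

Decoded = AADDDDDAAAAAAA


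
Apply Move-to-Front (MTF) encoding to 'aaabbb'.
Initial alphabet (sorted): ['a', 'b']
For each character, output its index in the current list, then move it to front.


MTF encoding:
'a': index 0 in ['a', 'b'] -> ['a', 'b']
'a': index 0 in ['a', 'b'] -> ['a', 'b']
'a': index 0 in ['a', 'b'] -> ['a', 'b']
'b': index 1 in ['a', 'b'] -> ['b', 'a']
'b': index 0 in ['b', 'a'] -> ['b', 'a']
'b': index 0 in ['b', 'a'] -> ['b', 'a']


Output: [0, 0, 0, 1, 0, 0]


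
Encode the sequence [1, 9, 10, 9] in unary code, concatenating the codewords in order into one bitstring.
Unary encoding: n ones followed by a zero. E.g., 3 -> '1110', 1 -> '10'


Encode each number as n ones followed by a terminating 0:
  1 -> 10 (2 bits)
  9 -> 1111111110 (10 bits)
  10 -> 11111111110 (11 bits)
  9 -> 1111111110 (10 bits)
Total length = 2 + 10 + 11 + 10 = 33 bits.

Unary([1, 9, 10, 9]) = 101111111110111111111101111111110 (33 bits)


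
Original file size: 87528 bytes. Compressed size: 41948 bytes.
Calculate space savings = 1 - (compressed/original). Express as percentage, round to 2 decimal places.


ratio = compressed/original = 41948/87528 = 0.479252
savings = 1 - ratio = 1 - 0.479252 = 0.520748
as a percentage: 0.520748 * 100 = 52.07%

Space savings = 1 - 41948/87528 = 52.07%


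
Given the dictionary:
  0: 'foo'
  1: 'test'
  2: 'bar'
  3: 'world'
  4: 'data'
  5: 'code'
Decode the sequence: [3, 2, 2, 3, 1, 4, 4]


Look up each index in the dictionary:
  3 -> 'world'
  2 -> 'bar'
  2 -> 'bar'
  3 -> 'world'
  1 -> 'test'
  4 -> 'data'
  4 -> 'data'

Decoded: "world bar bar world test data data"


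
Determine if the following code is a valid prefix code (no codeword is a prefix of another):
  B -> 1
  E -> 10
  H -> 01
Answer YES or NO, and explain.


Checking each pair (does one codeword prefix another?):
  B='1' vs E='10': prefix -- VIOLATION

NO -- this is NOT a valid prefix code. B (1) is a prefix of E (10).


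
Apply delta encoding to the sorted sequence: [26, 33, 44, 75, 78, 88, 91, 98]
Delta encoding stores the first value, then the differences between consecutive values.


First value: 26
Deltas:
  33 - 26 = 7
  44 - 33 = 11
  75 - 44 = 31
  78 - 75 = 3
  88 - 78 = 10
  91 - 88 = 3
  98 - 91 = 7


Delta encoded: [26, 7, 11, 31, 3, 10, 3, 7]


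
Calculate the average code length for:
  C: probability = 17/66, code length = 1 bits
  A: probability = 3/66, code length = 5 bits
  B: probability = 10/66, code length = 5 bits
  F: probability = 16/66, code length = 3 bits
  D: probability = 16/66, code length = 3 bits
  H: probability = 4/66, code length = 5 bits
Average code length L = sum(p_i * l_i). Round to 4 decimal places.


Weighted contributions p_i * l_i:
  C: (17/66) * 1 = 17/66
  A: (3/66) * 5 = 15/66
  B: (10/66) * 5 = 50/66
  F: (16/66) * 3 = 48/66
  D: (16/66) * 3 = 48/66
  H: (4/66) * 5 = 20/66
Sum = (17 + 15 + 50 + 48 + 48 + 20)/66 = 198/66

L = 198/66 = 3.0000 bits/symbol


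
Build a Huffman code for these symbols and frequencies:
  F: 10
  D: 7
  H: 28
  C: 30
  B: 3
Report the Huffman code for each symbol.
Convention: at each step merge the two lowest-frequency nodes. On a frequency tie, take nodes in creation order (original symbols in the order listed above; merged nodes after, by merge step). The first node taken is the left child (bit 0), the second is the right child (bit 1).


Huffman tree construction:
Step 1: Merge B(3) + D(7) = 10
Step 2: Merge F(10) + (B+D)(10) = 20
Step 3: Merge (F+(B+D))(20) + H(28) = 48
Step 4: Merge C(30) + ((F+(B+D))+H)(48) = 78
Read each symbol's code off the tree from the root (left child = 0, right child = 1).

Codes:
  F: 100 (length 3)
  D: 1011 (length 4)
  H: 11 (length 2)
  C: 0 (length 1)
  B: 1010 (length 4)
Average code length: 156/78 = 2.0000 bits/symbol


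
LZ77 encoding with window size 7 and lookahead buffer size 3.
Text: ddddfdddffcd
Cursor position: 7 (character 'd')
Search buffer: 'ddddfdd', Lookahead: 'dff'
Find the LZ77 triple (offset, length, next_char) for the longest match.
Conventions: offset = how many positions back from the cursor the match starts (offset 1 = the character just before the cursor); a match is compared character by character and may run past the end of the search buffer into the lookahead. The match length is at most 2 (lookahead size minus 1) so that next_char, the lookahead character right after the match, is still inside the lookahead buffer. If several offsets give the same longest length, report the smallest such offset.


Try each offset into the search buffer:
  offset=1 (pos 6, char 'd'): match length 1
  offset=2 (pos 5, char 'd'): match length 1
  offset=3 (pos 4, char 'f'): match length 0
  offset=4 (pos 3, char 'd'): match length 2
  offset=5 (pos 2, char 'd'): match length 1
  offset=6 (pos 1, char 'd'): match length 1
  offset=7 (pos 0, char 'd'): match length 1
Longest match has length 2 at offset 4.
next_char = character at position 7 + 2 = 9 -> 'f'

Best match: offset=4, length=2 (matching 'df' starting at position 3)
LZ77 triple: (4, 2, 'f')


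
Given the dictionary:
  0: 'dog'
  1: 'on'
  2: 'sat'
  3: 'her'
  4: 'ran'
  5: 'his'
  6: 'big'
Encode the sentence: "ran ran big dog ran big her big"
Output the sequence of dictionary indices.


Look up each word in the dictionary:
  'ran' -> 4
  'ran' -> 4
  'big' -> 6
  'dog' -> 0
  'ran' -> 4
  'big' -> 6
  'her' -> 3
  'big' -> 6

Encoded: [4, 4, 6, 0, 4, 6, 3, 6]


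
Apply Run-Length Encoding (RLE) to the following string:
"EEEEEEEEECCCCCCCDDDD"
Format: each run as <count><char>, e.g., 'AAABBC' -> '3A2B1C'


Scanning runs left to right:
  i=0: run of 'E' x 9 -> '9E'
  i=9: run of 'C' x 7 -> '7C'
  i=16: run of 'D' x 4 -> '4D'

RLE = 9E7C4D


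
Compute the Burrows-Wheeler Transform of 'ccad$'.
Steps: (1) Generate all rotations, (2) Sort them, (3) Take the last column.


Rotations (sorted):
  0: $ccad -> last char: d
  1: ad$cc -> last char: c
  2: cad$c -> last char: c
  3: ccad$ -> last char: $
  4: d$cca -> last char: a


BWT = dcc$a


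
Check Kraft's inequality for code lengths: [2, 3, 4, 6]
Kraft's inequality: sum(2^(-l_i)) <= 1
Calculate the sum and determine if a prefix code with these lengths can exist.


Sum = 2^(-2) + 2^(-3) + 2^(-4) + 2^(-6)
    = 0.25 + 0.125 + 0.0625 + 0.015625
    = 29/64 = 0.453125
Since 0.453125 <= 1, Kraft's inequality IS satisfied.
A prefix code with these lengths CAN exist.

Kraft sum = 0.453125. Satisfied.


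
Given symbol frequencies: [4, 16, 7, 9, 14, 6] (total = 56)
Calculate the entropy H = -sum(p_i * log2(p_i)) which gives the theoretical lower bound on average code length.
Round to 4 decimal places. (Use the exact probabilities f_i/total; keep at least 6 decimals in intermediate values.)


Per-symbol terms -p_i * log2(p_i) with p_i = f_i/56:
  p = 4/56 = 0.071429: log2(p) = -3.807355, -p*log2(p) = 0.271954
  p = 16/56 = 0.285714: log2(p) = -1.807355, -p*log2(p) = 0.516387
  p = 7/56 = 0.125000: log2(p) = -3.000000, -p*log2(p) = 0.375000
  p = 9/56 = 0.160714: log2(p) = -2.637430, -p*log2(p) = 0.423873
  p = 14/56 = 0.250000: log2(p) = -2.000000, -p*log2(p) = 0.500000
  p = 6/56 = 0.107143: log2(p) = -3.222392, -p*log2(p) = 0.345256
H = 0.271954 + 0.516387 + 0.375000 + 0.423873 + 0.500000 + 0.345256 = 2.432470

H = 2.4325 bits/symbol


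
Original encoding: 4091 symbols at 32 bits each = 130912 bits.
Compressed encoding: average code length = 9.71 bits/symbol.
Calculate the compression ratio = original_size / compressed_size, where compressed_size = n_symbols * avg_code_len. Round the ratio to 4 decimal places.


original_size = n_symbols * orig_bits = 4091 * 32 = 130912 bits
compressed_size = n_symbols * avg_code_len = 4091 * 9.71 = 39723.61 bits
ratio = original_size / compressed_size = 130912 / 39723.61 = 3.2956

Compression ratio = 3.2956


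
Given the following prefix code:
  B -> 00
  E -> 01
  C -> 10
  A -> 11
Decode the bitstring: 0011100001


Decoding step by step:
Bits 00 -> B
Bits 11 -> A
Bits 10 -> C
Bits 00 -> B
Bits 01 -> E


Decoded message: BACBE


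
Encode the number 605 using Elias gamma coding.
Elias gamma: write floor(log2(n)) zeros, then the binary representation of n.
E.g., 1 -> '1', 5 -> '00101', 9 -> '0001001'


num_bits = floor(log2(605)) + 1 = 10
leading_zeros = num_bits - 1 = 9
binary(605) = 1001011101

Elias gamma(605) = '000000000' + '1001011101' = 0000000001001011101 (19 bits)


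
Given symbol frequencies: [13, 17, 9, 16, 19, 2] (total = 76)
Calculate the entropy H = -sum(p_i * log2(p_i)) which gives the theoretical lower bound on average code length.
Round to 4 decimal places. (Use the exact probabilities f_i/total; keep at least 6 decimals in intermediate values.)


Per-symbol terms -p_i * log2(p_i) with p_i = f_i/76:
  p = 13/76 = 0.171053: log2(p) = -2.547488, -p*log2(p) = 0.435754
  p = 17/76 = 0.223684: log2(p) = -2.160465, -p*log2(p) = 0.483262
  p = 9/76 = 0.118421: log2(p) = -3.078003, -p*log2(p) = 0.364500
  p = 16/76 = 0.210526: log2(p) = -2.247928, -p*log2(p) = 0.473248
  p = 19/76 = 0.250000: log2(p) = -2.000000, -p*log2(p) = 0.500000
  p = 2/76 = 0.026316: log2(p) = -5.247928, -p*log2(p) = 0.138103
H = 0.435754 + 0.483262 + 0.364500 + 0.473248 + 0.500000 + 0.138103 = 2.394867

H = 2.3949 bits/symbol


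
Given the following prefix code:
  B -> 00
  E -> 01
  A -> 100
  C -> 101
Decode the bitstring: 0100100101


Decoding step by step:
Bits 01 -> E
Bits 00 -> B
Bits 100 -> A
Bits 101 -> C


Decoded message: EBAC


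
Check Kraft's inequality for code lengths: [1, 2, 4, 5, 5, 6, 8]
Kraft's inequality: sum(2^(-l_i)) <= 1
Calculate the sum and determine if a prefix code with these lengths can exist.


Sum = 2^(-1) + 2^(-2) + 2^(-4) + 2^(-5) + 2^(-5) + 2^(-6) + 2^(-8)
    = 0.5 + 0.25 + 0.0625 + 0.03125 + 0.03125 + 0.015625 + 0.00390625
    = 229/256 = 0.89453125
Since 0.89453125 <= 1, Kraft's inequality IS satisfied.
A prefix code with these lengths CAN exist.

Kraft sum = 0.89453125. Satisfied.


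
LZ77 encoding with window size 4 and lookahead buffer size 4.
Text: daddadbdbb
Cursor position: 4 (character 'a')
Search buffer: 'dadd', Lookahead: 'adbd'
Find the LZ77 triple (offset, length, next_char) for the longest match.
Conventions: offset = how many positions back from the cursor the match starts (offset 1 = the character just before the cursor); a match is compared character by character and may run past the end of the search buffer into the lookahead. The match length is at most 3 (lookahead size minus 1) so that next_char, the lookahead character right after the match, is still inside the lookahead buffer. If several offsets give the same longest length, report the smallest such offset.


Try each offset into the search buffer:
  offset=1 (pos 3, char 'd'): match length 0
  offset=2 (pos 2, char 'd'): match length 0
  offset=3 (pos 1, char 'a'): match length 2
  offset=4 (pos 0, char 'd'): match length 0
Longest match has length 2 at offset 3.
next_char = character at position 4 + 2 = 6 -> 'b'

Best match: offset=3, length=2 (matching 'ad' starting at position 1)
LZ77 triple: (3, 2, 'b')


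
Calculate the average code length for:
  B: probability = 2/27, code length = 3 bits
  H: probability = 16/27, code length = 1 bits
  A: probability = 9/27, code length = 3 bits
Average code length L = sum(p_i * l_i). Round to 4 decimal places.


Weighted contributions p_i * l_i:
  B: (2/27) * 3 = 6/27
  H: (16/27) * 1 = 16/27
  A: (9/27) * 3 = 27/27
Sum = (6 + 16 + 27)/27 = 49/27

L = 49/27 = 1.8148 bits/symbol


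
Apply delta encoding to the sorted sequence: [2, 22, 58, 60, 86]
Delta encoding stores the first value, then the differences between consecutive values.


First value: 2
Deltas:
  22 - 2 = 20
  58 - 22 = 36
  60 - 58 = 2
  86 - 60 = 26


Delta encoded: [2, 20, 36, 2, 26]


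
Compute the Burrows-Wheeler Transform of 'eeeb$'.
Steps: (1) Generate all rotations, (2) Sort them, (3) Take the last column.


Rotations (sorted):
  0: $eeeb -> last char: b
  1: b$eee -> last char: e
  2: eb$ee -> last char: e
  3: eeb$e -> last char: e
  4: eeeb$ -> last char: $


BWT = beee$


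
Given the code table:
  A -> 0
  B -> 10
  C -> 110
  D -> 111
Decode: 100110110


Decoding:
10 -> B
0 -> A
110 -> C
110 -> C


Result: BACC
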